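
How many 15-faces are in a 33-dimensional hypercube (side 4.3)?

An n-cube has C(n,k)·2^(n-k) k-faces. Here C(33,15)·2^18 = 1037158320·262144 = 271884830638080.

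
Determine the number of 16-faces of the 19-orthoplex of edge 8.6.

Each 16-face is the convex hull of 17 vertices, one chosen as ±e_i from each of 17 distinct axes: 2^17·C(19,17) = 22413312.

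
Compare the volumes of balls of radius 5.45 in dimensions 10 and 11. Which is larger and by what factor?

V_10(5.45) ≈ 5.89567e+07, V_11(5.45) ≈ 2.37392e+08. The 11-ball is larger by a factor of 4.027.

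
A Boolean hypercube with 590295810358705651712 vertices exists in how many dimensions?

Since 2^n = 590295810358705651712, we have n = 69.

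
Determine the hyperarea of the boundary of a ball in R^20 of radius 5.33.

S_20(5.33) = 2·π^(20/2)·(5.33)^19 / Γ(20/2) ≈ 3.31576e+13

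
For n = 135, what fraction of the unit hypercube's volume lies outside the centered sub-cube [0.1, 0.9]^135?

Shell fraction = 1 - (1-0.2)^135 ≈ 1 - 8.263e-14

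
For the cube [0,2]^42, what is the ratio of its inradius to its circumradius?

For an n-cube of any side s, the inradius is s/2 and the circumradius is s√n/2, so the ratio is 1/√42 ≈ 0.154303.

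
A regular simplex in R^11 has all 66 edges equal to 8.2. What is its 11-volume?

Volume = 8.2^11 · √(12/2^11) / 11! ≈ 21.6134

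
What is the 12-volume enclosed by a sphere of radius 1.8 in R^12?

Volume = π^{12/2}·(1.8)^12/Γ(7) ≈ 1544.67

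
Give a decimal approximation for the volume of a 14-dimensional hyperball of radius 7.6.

V_14(7.6) = π^(14/2) · (7.6)^14 / Γ(14/2 + 1) ≈ 1.28531e+12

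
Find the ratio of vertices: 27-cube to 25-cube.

The 27-cube has 2^27 = 134217728 vertices. The 25-cube has 2^25 = 33554432 vertices. Ratio: 134217728/33554432 = 4.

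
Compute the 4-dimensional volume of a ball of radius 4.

Volume = π^{4/2}·(4)^4/Γ(3) = 128·π^2 ≈ 1263.31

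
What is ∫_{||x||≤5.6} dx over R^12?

Volume = π^{12/2}·(5.6)^12/Γ(7) ≈ 1.27006e+09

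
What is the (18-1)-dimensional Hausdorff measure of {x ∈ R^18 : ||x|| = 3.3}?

S = n·V_n(r)/r = 18·V_18(3.3)/3.3 (volume-to-surface relation), giving 9.65151e+08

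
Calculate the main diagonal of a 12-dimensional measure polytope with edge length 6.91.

d = √(6.91² + 6.91² + ... + 6.91²) [12 terms] = √(12·6.91²) = 6.91√12 ≈ 23.9369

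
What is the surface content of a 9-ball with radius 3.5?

|∂B_9(3.5)| = 823543·π^4/120 ≈ 668505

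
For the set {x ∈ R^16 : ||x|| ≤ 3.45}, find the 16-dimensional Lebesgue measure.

V_16(3.45) = π^(16/2) · (3.45)^16 / Γ(16/2 + 1) ≈ 9.47947e+07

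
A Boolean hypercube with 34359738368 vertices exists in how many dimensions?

Since 2^n = 34359738368, we have n = 35.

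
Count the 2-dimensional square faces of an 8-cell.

Number of 2-faces = C(4,2) · 2^(4-2) = 6 · 4 = 24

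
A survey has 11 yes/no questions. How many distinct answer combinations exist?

An n-cube has 2^n vertices; for n = 11 that is 2^11 = 2048.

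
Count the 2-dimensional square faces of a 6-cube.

An n-cube has C(n,k)·2^(n-k) k-faces. Here C(6,2)·2^4 = 15·16 = 240.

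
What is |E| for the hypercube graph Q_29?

The 29-cube has n·2^(n-1) = 29·2^28 = 29·268435456 = 7784628224 edges.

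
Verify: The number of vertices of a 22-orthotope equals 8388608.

False. The 22-cube has 2^22 = 4194304 vertices.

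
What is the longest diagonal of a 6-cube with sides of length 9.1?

d = √(9.1² + 9.1² + ... + 9.1²) [6 terms] = √(6·9.1²) = 9.1√6 ≈ 22.2904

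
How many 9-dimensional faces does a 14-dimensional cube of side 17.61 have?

Number of 9-faces = C(14,9) · 2^(14-9) = 2002 · 32 = 64064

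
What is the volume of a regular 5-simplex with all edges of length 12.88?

V = (12.88^5 / 5!) · √((5+1) / 2^5) ≈ 1279.08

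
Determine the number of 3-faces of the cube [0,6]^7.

f_3(7-cube) = (7 choose 3) · 2^4 = 560.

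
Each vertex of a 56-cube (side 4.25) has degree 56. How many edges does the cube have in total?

Number of 1-faces = C(56,1)·2^(56-1) = 56·36028797018963968 = 2017612633061982208.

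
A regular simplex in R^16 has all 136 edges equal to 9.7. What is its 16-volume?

For a regular n-simplex with edge a, V = (a^n / n!)·√((n+1)/2^n). With a=9.7, n=16: V ≈ 4.72838.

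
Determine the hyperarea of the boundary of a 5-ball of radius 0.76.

The surface area of an n-ball is 2π^(n/2) r^(n-1) / Γ(n/2). For n=5, r=0.76: 8.78057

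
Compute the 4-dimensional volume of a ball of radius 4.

Volume = π^{4/2}·(4)^4/Γ(3) = 128·π^2 ≈ 1263.31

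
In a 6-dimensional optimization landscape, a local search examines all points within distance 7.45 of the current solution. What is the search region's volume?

Volume = π^{6/2}·(7.45)^6/Γ(4) ≈ 883560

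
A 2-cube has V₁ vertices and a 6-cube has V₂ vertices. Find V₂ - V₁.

V₁ = 2^2 = 4. V₂ = 2^6 = 64. V₂ - V₁ = 60.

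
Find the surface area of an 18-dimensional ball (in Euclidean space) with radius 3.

|∂B_18(3)| = 14348907·π^9/2240 ≈ 1.9095e+08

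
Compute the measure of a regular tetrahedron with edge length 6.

Volume = (√2/12) · 6³ = 25.4558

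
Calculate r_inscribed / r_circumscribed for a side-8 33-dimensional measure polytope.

r_in = 8/2 (half the side); r_out = 8√33/2 (half the diagonal). Ratio = 1/√33 ≈ 0.174078.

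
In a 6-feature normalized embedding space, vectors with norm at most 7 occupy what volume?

Volume = π^{6/2}·(7)^6/Γ(4) = 117649·π^3/6 ≈ 607976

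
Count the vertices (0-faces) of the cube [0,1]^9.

The 9-cube has 2^9 = 512 vertices.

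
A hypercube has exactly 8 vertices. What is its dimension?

Since 2^n = 8, we have n = 3.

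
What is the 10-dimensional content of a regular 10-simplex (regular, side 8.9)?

V_10 = √(11) · 8.9^10 / (10! · 2^(10/2)) ≈ 89.0601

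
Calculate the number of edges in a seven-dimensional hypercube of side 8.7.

The 7-cube has n·2^(n-1) = 7·2^6 = 7·64 = 448 edges.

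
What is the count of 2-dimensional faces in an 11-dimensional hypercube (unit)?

An n-cube has C(n,k)·2^(n-k) k-faces. Here C(11,2)·2^9 = 55·512 = 28160.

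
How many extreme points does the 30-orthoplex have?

An n-cross-polytope has 2n vertices; here n = 30, giving 60.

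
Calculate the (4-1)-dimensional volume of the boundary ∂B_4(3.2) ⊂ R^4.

|∂B_4(3.2)| ≈ 646.814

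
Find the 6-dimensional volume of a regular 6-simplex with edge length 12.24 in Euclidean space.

For a regular n-simplex with edge a, V = (a^n / n!)·√((n+1)/2^n). With a=12.24, n=6: V ≈ 1544.6.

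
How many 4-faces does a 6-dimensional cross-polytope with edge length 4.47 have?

f_4(6-orthoplex) = 2^5 · (6 choose 5) = 192.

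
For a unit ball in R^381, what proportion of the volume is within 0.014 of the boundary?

Shell fraction = 1 - (1-0.014)^381 ≈ 0.995354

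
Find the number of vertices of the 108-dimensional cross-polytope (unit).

The vertices are ±e_1, ..., ±e_108, so there are 2·108 = 216.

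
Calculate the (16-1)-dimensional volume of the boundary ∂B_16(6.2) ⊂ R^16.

|∂B_16(6.2)| ≈ 2.89517e+12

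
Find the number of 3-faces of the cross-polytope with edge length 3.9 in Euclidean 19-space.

Each 3-face is the convex hull of 4 vertices, one chosen as ±e_i from each of 4 distinct axes: 2^4·C(19,4) = 62016.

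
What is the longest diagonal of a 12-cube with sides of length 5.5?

d = √(5.5² + 5.5² + ... + 5.5²) [12 terms] = √(12·5.5²) = 5.5√12 ≈ 19.0526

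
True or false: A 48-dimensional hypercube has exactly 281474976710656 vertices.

True. The 48-cube has 2^48 = 281474976710656 vertices.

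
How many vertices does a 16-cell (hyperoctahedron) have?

The 4-dimensional cross-polytope has 2n = 2·4 = 8 vertices.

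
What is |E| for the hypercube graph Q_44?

An n-cube has n·2^(n-1) edges. With n = 44: 44·8796093022208 = 387028092977152.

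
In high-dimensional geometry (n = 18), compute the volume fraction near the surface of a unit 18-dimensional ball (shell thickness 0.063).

1 - (1-0.063)^18 ≈ 0.690035 ≈ 69.00%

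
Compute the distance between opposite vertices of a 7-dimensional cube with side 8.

The space diagonal of an n-cube of side s is s√n. Here 8·√7 ≈ 21.166.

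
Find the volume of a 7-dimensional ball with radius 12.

Volume = π^{7/2}·(12)^7/Γ(9/2) = 191102976·π^3/35 ≈ 1.69297e+08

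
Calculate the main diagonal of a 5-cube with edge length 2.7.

Diagonal = √5 · 2.7 ≈ 6.03738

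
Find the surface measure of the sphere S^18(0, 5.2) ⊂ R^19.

S_19(5.2) = 2·π^(19/2)·(5.2)^18 / Γ(19/2) ≈ 6.84543e+12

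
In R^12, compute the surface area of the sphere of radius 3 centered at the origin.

|∂B_12(3)| = 59049·π^6/20 ≈ 2.83845e+06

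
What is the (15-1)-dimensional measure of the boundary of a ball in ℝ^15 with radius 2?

S = n·V_n(r)/r = 15·V_15(2)/2 (volume-to-surface relation), giving 4194304·π^7/135135 ≈ 93743.5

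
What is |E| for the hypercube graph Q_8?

Number of 1-faces = C(8,1)·2^(8-1) = 8·128 = 1024.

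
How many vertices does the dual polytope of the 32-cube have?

An n-cross-polytope has 2n vertices; here n = 32, giving 64.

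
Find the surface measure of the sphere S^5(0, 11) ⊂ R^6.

|∂B_6(11)| = 161051·π^3 ≈ 4.99359e+06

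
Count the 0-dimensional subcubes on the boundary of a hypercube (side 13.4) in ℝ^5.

Number of 0-faces = C(5,0) · 2^(5-0) = 1 · 32 = 32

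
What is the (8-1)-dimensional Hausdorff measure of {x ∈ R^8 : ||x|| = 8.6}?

S = n·V_n(r)/r = 8·V_8(8.6)/8.6 (volume-to-surface relation), giving 1.12971e+08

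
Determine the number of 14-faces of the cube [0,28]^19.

Number of 14-faces = C(19,14) · 2^(19-14) = 11628 · 32 = 372096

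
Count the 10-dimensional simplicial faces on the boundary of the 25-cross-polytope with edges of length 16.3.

An n-cross-polytope has 2^(k+1)·C(n,k+1) k-faces. Here 2^11·C(25,11) = 2048·4457400 = 9128755200.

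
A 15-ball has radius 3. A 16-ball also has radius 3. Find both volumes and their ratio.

V_15(3) ≈ 5.47329e+06. V_16(3) ≈ 1.01302e+07. Ratio V_15/V_16 ≈ 0.5403.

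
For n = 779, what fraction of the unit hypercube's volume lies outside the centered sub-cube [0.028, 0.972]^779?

The inner cube has side 1-2·0.028 = 0.944 and volume (0.944)^779 ≈ 3.186e-20, so the shell holds 1 - 3.186e-20 of the volume.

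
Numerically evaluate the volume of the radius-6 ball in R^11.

Volume = π^{11/2}·(6)^11/Γ(13/2) = 859963392·π^5/385 ≈ 6.83547e+08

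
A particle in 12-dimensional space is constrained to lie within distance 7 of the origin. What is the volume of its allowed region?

Volume = π^{12/2}·(7)^12/Γ(7) = 13841287201·π^6/720 ≈ 1.84818e+10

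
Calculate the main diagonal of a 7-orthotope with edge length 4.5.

The space diagonal of an n-cube of side s is s√n. Here 4.5·√7 ≈ 11.9059.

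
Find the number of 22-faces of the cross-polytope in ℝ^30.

f_22(30-orthoplex) = 2^23 · (30 choose 23) = 17077528166400.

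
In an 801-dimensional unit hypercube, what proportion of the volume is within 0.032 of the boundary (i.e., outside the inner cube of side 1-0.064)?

Shell fraction = 1 - (1-0.064)^801 ≈ 1 - 9.816e-24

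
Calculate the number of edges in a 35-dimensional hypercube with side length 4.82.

An n-cube has n·2^(n-1) edges. With n = 35: 35·17179869184 = 601295421440.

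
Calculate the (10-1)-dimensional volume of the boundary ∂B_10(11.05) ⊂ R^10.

The surface area of an n-ball is 2π^(n/2) r^(n-1) / Γ(n/2). For n=10, r=11.05: 6.26367e+10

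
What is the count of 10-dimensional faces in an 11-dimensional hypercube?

Number of 10-faces = C(11,10) · 2^(11-10) = 11 · 2 = 22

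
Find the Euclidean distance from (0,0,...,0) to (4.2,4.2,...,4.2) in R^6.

Diagonal = √6 · 4.2 ≈ 10.2879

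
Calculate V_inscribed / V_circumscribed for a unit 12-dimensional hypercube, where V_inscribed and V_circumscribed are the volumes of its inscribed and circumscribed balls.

Volume scales as r^n, and r_in/r_out = 1/√12, giving (1/√12)^12 ≈ 3.34898e-07.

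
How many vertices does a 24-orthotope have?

The 24-cube has 2^24 = 16777216 vertices.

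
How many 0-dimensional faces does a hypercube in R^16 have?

An n-cube has C(n,k)·2^(n-k) k-faces. Here C(16,0)·2^16 = 1·65536 = 65536.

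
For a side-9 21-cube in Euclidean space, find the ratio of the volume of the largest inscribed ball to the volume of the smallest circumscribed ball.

Volume scales as r^n, and r_in/r_out = 1/√21, giving (1/√21)^21 ≈ 1.30827e-14.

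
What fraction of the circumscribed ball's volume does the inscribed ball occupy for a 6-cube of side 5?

V_in/V_out = n^(-n/2) = 6^(-6/2) ≈ 0.00462963.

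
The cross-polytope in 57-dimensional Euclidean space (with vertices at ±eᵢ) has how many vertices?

An n-cross-polytope has 2n vertices; here n = 57, giving 114.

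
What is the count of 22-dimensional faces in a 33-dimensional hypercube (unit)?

An n-cube has C(n,k)·2^(n-k) k-faces. Here C(33,22)·2^11 = 193536720·2048 = 396363202560.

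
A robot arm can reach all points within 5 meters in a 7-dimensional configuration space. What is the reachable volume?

V_7(5) = π^(7/2) · (5)^7 / Γ(7/2 + 1) = 250000·π^3/21 ≈ 369122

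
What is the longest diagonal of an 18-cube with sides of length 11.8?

||(11.8,11.8,...,11.8)|| = √(18)·11.8 ≈ 50.0632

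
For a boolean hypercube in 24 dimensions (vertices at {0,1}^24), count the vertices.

Each vertex is a binary string of length 24, so there are 2^24 = 16777216.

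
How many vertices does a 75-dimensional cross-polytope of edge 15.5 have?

The vertices are ±e_1, ..., ±e_75, so there are 2·75 = 150.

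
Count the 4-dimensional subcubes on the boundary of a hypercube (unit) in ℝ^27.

An n-cube has C(n,k)·2^(n-k) k-faces. Here C(27,4)·2^23 = 17550·8388608 = 147220070400.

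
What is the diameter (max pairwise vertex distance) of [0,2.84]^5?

Diagonal = √5 · 2.84 ≈ 6.35043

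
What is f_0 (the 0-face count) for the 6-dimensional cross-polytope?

An n-cross-polytope has 2^(k+1)·C(n,k+1) k-faces. Here 2^1·C(6,1) = 2·6 = 12.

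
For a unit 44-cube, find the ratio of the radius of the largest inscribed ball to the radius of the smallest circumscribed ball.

r_in / r_out = (1/2) / (1√44/2) = 1/√44 ≈ 0.150756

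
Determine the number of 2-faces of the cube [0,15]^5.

Number of 2-faces = C(5,2) · 2^(5-2) = 10 · 8 = 80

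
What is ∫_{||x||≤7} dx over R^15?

V = 173625106649344·π^7/289575 ≈ 1.81093e+12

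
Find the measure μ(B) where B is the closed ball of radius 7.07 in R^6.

The n-ball volume is π^(n/2)·r^n/Γ(n/2+1). With n=6, r=7.07: V ≈ 645379.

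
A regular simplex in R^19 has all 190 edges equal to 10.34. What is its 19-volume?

Volume = 10.34^19 · √(20/2^19) / 19! ≈ 0.958353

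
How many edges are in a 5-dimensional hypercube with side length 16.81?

Choose 1 of 5 axes to span the face (C(5,1) = 5 ways), then fix each of the remaining 4 coordinates at one of its two extreme values (2^4 = 16 ways): 5·16 = 80.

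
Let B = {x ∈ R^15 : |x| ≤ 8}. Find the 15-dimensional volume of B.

The n-ball volume is π^(n/2)·r^n/Γ(n/2+1). With n=15, r=8: V = 9007199254740992·π^7/2027025 ≈ 1.34208e+13.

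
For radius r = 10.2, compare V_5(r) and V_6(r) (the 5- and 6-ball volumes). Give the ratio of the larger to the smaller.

V_5(10.2) ≈ 581165, V_6(10.2) ≈ 5.81968e+06. The 6-ball is larger by a factor of 10.01.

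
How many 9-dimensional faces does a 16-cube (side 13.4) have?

Number of 9-faces = C(16,9) · 2^(16-9) = 11440 · 128 = 1464320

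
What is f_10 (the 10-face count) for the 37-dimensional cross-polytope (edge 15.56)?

Each 10-face is the convex hull of 11 vertices, one chosen as ±e_i from each of 11 distinct axes: 2^11·C(37,11) = 1751023927296.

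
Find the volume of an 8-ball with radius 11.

V_8(11) = π^(8/2) · (11)^8 / Γ(8/2 + 1) = 214358881·π^4/24 ≈ 8.70021e+08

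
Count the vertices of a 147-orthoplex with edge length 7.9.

The 147-dimensional cross-polytope has 2n = 2·147 = 294 vertices.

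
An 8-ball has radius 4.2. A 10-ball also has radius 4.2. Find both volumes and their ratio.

V_8(4.2) ≈ 392991. V_10(4.2) ≈ 4.35573e+06. Ratio V_8/V_10 ≈ 0.09022.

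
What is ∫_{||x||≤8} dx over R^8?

V = 2097152·π^4/3 ≈ 6.80939e+07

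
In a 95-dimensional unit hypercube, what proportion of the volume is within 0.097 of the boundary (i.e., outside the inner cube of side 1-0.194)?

1 - (1 - 2·0.097)^95 = 1 - 0.806^95 ≈ 0.9999999987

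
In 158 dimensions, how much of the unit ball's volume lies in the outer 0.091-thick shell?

Shell fraction = 1 - (1-0.091)^158 ≈ 0.9999997161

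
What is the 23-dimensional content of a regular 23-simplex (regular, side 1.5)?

V = (1.5^23 / 23!) · √((23+1) / 2^23) ≈ 7.34286e-22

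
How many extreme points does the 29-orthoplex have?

The 29-dimensional cross-polytope has 2n = 2·29 = 58 vertices.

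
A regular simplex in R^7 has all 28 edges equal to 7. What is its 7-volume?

For a regular n-simplex with edge a, V = (a^n / n!)·√((n+1)/2^n). With a=7, n=7: V ≈ 40.8503.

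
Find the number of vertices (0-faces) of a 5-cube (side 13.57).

f_0(5-cube) = (5 choose 0) · 2^5 = 32.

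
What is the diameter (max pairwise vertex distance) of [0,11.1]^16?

d = √(11.1² + 11.1² + ... + 11.1²) [16 terms] = √(16·11.1²) = 11.1√16 = 44.4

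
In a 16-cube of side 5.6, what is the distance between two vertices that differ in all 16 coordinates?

d = √(5.6² + 5.6² + ... + 5.6²) [16 terms] = √(16·5.6²) = 5.6√16 = 22.4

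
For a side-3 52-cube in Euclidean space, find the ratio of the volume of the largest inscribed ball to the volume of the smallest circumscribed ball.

Volume scales as r^n, and r_in/r_out = 1/√52, giving (1/√52)^52 ≈ 2.42054e-45.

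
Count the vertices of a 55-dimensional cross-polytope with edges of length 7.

The 55-dimensional cross-polytope has 2n = 2·55 = 110 vertices.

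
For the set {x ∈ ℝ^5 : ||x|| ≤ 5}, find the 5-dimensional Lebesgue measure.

The n-ball volume is π^(n/2)·r^n/Γ(n/2+1). With n=5, r=5: V = 5000·π^2/3 ≈ 16449.3.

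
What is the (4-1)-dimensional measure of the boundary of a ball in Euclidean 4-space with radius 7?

|∂B_4(7)| = 686·π^2 ≈ 6770.55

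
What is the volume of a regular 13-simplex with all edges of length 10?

V_13 = √(14) · 10^13 / (13! · 2^(13/2)) ≈ 66.3879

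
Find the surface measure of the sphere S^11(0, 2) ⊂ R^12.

The surface area of an n-ball is 2π^(n/2) r^(n-1) / Γ(n/2). For n=12, r=2: 512·π^6/15 ≈ 32815.4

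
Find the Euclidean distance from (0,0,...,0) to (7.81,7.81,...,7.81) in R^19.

||(7.81,7.81,...,7.81)|| = √(19)·7.81 ≈ 34.043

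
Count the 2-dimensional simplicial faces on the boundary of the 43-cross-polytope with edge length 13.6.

Each 2-face is the convex hull of 3 vertices, one chosen as ±e_i from each of 3 distinct axes: 2^3·C(43,3) = 98728.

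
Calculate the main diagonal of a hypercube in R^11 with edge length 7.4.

Diagonal = √11 · 7.4 ≈ 24.543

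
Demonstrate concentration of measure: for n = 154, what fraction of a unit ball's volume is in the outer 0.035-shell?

1 - (1-0.035)^154 ≈ 0.995858 ≈ 99.59%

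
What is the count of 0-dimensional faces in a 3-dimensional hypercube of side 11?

Number of 0-faces = C(3,0) · 2^(3-0) = 1 · 8 = 8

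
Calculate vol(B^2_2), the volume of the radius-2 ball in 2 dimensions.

The n-ball volume is π^(n/2)·r^n/Γ(n/2+1). With n=2, r=2: V = 4·π ≈ 12.5664.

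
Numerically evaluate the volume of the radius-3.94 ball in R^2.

Volume = π^{2/2}·(3.94)^2/Γ(2) ≈ 48.7688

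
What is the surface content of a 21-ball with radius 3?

S_21(3) = 2·π^(21/2)·(3)^20 / Γ(21/2) = 88159684608·π^10/8083075 ≈ 1.02139e+09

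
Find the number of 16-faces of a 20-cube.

f_16(20-cube) = (20 choose 16) · 2^4 = 77520.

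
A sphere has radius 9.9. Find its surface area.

The surface area of an n-ball is 2π^(n/2) r^(n-1) / Γ(n/2). For n=3, r=9.9: 4πr² = 4π·(9.9)² ≈ 1231.63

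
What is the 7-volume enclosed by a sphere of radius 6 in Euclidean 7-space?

V = 1492992·π^3/35 ≈ 1.32263e+06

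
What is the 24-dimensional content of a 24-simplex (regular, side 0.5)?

For a regular n-simplex with edge a, V = (a^n / n!)·√((n+1)/2^n). With a=0.5, n=24: V ≈ 1.17269e-34.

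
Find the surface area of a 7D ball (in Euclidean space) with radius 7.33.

S_7(7.33) = 2·π^(7/2)·(7.33)^6 / Γ(7/2) ≈ 5.12982e+06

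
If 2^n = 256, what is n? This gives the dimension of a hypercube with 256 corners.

Since 2^n = 256, we have n = 8.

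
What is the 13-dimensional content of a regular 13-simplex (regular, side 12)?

V = (12^13 / 13!) · √((13+1) / 2^13) ≈ 710.305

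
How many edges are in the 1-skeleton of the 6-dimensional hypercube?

Number of 1-faces = C(6,1)·2^(6-1) = 6·32 = 192.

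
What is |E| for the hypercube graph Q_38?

Number of 1-faces = C(38,1)·2^(38-1) = 38·137438953472 = 5222680231936.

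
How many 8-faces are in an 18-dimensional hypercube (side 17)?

Choose 8 of 18 axes to span the face (C(18,8) = 43758 ways), then fix each of the remaining 10 coordinates at one of its two extreme values (2^10 = 1024 ways): 43758·1024 = 44808192.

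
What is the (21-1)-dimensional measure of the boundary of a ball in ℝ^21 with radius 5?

S = n·V_n(r)/r = 21·V_21(5)/5 (volume-to-surface relation), giving 7812500000000000·π^10/26189163 ≈ 2.79362e+13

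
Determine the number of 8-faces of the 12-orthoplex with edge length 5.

An n-cross-polytope has 2^(k+1)·C(n,k+1) k-faces. Here 2^9·C(12,9) = 512·220 = 112640.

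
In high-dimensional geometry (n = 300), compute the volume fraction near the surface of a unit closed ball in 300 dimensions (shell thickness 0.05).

1 - (1-0.05)^300 ≈ 0.9999997925 ≈ 99.999979%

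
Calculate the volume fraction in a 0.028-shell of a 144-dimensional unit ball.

V(inner)/V(outer) = ((1-0.028)/1)^144 ≈ 0.01675, so the shell fraction is 0.983253.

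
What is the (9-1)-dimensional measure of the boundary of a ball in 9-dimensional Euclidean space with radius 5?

S_9(5) = 2·π^(9/2)·(5)^8 / Γ(9/2) = 2500000·π^4/21 ≈ 1.15963e+07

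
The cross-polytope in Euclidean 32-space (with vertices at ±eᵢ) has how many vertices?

An n-cross-polytope has 2n vertices; here n = 32, giving 64.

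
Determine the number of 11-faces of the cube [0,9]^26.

Choose 11 of 26 axes to span the face (C(26,11) = 7726160 ways), then fix each of the remaining 15 coordinates at one of its two extreme values (2^15 = 32768 ways): 7726160·32768 = 253170810880.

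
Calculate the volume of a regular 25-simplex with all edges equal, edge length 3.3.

V = (3.3^25 / 25!) · √((25+1) / 2^25) ≈ 5.20972e-16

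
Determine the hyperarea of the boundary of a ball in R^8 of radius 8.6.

The surface area of an n-ball is 2π^(n/2) r^(n-1) / Γ(n/2). For n=8, r=8.6: 1.12971e+08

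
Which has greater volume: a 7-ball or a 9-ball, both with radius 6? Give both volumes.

V_7(6) ≈ 1.32263e+06. V_9(6) ≈ 3.32414e+07. The 9-ball is larger.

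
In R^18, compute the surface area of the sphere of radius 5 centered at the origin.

S = n·V_n(r)/r = 18·V_18(5)/5 (volume-to-surface relation), giving 152587890625·π^9/4032 ≈ 1.1281e+12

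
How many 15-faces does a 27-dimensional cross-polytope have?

An n-cross-polytope has 2^(k+1)·C(n,k+1) k-faces. Here 2^16·C(27,16) = 65536·13037895 = 854451486720.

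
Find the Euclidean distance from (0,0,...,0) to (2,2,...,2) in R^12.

||(2,2,...,2)|| = √(12)·2 ≈ 6.9282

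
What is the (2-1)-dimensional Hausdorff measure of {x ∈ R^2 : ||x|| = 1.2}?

|∂B_2(1.2)| = 2πr = 2π·1.2 ≈ 7.53982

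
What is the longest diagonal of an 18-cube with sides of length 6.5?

The space diagonal of an n-cube of side s is s√n. Here 6.5·√18 ≈ 27.5772.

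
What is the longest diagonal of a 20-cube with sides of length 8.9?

Diagonal = √20 · 8.9 ≈ 39.802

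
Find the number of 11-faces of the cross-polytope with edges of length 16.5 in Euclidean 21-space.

f_11(21-orthoplex) = 2^12 · (21 choose 12) = 1203937280.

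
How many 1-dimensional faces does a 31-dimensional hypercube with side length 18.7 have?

f_1(31-cube) = (31 choose 1) · 2^30 = 33285996544.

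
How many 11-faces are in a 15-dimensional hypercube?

Choose 11 of 15 axes to span the face (C(15,11) = 1365 ways), then fix each of the remaining 4 coordinates at one of its two extreme values (2^4 = 16 ways): 1365·16 = 21840.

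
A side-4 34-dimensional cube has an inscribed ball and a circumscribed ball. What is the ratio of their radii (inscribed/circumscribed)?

For an n-cube of any side s, the inradius is s/2 and the circumradius is s√n/2, so the ratio is 1/√34 ≈ 0.171499.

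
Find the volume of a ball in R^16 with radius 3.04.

The n-ball volume is π^(n/2)·r^n/Γ(n/2+1). With n=16, r=3.04: V ≈ 1.25215e+07.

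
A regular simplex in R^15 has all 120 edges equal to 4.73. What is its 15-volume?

V = (4.73^15 / 15!) · √((15+1) / 2^15) ≈ 0.00022426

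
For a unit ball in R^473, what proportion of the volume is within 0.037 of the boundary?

1 - (1-0.037)^473 ≈ 0.999999982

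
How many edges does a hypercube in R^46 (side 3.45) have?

Each of the 2^46 = 70368744177664 vertices has degree 46; total edges = 46·2^46/2 = 1618481116086272.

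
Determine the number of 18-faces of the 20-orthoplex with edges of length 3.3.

Number of 18-faces = 2^(18+1) · C(20,18+1) = 524288 · 20 = 10485760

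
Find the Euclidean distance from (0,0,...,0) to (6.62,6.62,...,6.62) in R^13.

||(6.62,6.62,...,6.62)|| = √(13)·6.62 ≈ 23.8687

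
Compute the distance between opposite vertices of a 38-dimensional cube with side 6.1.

d = √(6.1² + 6.1² + ... + 6.1²) [38 terms] = √(38·6.1²) = 6.1√38 ≈ 37.6029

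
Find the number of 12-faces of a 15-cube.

Number of 12-faces = C(15,12) · 2^(15-12) = 455 · 8 = 3640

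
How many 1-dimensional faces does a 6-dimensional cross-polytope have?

An n-cross-polytope has 2^(k+1)·C(n,k+1) k-faces. Here 2^2·C(6,2) = 4·15 = 60.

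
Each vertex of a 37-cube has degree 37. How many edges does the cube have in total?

The 37-cube has n·2^(n-1) = 37·2^36 = 37·68719476736 = 2542620639232 edges.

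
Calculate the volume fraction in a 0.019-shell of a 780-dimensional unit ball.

Shell fraction = 1 - (1-0.019)^780 ≈ 0.9999996824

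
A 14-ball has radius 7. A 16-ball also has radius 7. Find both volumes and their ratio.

V_14(7.0) ≈ 4.06435e+11. V_16(7.0) ≈ 7.82073e+12. Ratio V_14/V_16 ≈ 0.05197.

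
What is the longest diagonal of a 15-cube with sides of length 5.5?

Diagonal = √15 · 5.5 ≈ 21.3014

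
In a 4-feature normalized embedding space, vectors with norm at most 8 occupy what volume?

Volume = π^{4/2}·(8)^4/Γ(3) = 2048·π^2 ≈ 20212.9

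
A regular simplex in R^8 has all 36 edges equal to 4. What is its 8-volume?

V_8 = √(9) · 4^8 / (8! · 2^(8/2)) ≈ 0.304762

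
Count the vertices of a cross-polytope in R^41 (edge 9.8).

An n-cross-polytope has 2n vertices; here n = 41, giving 82.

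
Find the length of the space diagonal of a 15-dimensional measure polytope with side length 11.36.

d = √(11.36² + 11.36² + ... + 11.36²) [15 terms] = √(15·11.36²) = 11.36√15 ≈ 43.9971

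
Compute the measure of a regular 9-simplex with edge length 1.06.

Volume = 1.06^9 · √(10/2^9) / 9! ≈ 6.50661e-07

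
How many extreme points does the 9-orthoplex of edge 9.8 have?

The vertices are ±e_1, ..., ±e_9, so there are 2·9 = 18.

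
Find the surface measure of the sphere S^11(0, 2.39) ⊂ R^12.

S_12(2.39) = 2·π^(12/2)·(2.39)^11 / Γ(12/2) ≈ 232876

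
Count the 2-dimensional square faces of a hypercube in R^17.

Choose 2 of 17 axes to span the face (C(17,2) = 136 ways), then fix each of the remaining 15 coordinates at one of its two extreme values (2^15 = 32768 ways): 136·32768 = 4456448.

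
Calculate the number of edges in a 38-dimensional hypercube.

The 38-cube has n·2^(n-1) = 38·2^37 = 38·137438953472 = 5222680231936 edges.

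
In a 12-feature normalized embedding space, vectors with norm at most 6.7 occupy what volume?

The n-ball volume is π^(n/2)·r^n/Γ(n/2+1). With n=12, r=6.7: V ≈ 1.09261e+10.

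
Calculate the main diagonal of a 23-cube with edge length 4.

Diagonal = √23 · 4 ≈ 19.1833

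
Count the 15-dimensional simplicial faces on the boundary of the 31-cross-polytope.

Number of 15-faces = 2^(15+1) · C(31,15+1) = 65536 · 300540195 = 19696202219520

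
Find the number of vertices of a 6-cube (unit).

An n-cube has 2^n vertices; for n = 6 that is 2^6 = 64.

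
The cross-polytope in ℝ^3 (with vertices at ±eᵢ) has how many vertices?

An n-cross-polytope has 2n vertices; here n = 3, giving 6.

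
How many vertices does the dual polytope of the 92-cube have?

The 92-dimensional cross-polytope has 2n = 2·92 = 184 vertices.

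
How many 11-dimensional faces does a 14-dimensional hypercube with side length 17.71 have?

f_11(14-cube) = (14 choose 11) · 2^3 = 2912.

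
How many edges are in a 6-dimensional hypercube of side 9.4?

Choose 1 of 6 axes to span the face (C(6,1) = 6 ways), then fix each of the remaining 5 coordinates at one of its two extreme values (2^5 = 32 ways): 6·32 = 192.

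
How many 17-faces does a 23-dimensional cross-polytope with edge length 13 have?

f_17(23-orthoplex) = 2^18 · (23 choose 18) = 8820883456.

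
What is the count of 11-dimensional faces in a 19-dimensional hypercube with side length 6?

Number of 11-faces = C(19,11) · 2^(19-11) = 75582 · 256 = 19348992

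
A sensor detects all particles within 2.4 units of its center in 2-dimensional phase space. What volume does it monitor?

Volume = π^{2/2}·(2.4)^2/Γ(2) ≈ 18.0956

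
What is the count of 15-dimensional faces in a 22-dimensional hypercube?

f_15(22-cube) = (22 choose 15) · 2^7 = 21829632.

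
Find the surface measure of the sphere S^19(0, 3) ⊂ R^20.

|∂B_20(3)| = 14348907·π^10/2240 ≈ 5.99887e+08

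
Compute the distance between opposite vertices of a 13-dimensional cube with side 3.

d = √(3² + 3² + ... + 3²) [13 terms] = √(13·3²) = 3√13 ≈ 10.8167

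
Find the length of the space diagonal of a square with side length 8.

Diagonal = √2 · 8 ≈ 11.3137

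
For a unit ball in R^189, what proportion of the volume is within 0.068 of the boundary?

1 - (1-0.068)^189 ≈ 0.9999983419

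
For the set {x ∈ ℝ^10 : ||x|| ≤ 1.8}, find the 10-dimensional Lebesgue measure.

Volume = π^{10/2}·(1.8)^10/Γ(6) ≈ 910.528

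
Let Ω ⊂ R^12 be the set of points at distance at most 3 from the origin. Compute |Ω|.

V_12(3) = π^(12/2) · (3)^12 / Γ(12/2 + 1) = 59049·π^6/80 ≈ 709613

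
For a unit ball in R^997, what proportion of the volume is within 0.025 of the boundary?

Shell fraction = 1 - (1-0.025)^997 ≈ 1 - 1.09e-11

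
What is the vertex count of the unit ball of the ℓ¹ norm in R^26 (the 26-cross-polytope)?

The vertices are ±e_1, ..., ±e_26, so there are 2·26 = 52.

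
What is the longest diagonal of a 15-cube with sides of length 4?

The space diagonal of an n-cube of side s is s√n. Here 4·√15 ≈ 15.4919.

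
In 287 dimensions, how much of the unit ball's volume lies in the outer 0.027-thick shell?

V(inner)/V(outer) = ((1-0.027)/1)^287 ≈ 0.0003876, so the shell fraction is 0.999612.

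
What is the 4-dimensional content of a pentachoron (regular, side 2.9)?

V = (2.9^4 / 4!) · √((4+1) / 2^4) ≈ 1.64743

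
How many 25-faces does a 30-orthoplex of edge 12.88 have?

An n-cross-polytope has 2^(k+1)·C(n,k+1) k-faces. Here 2^26·C(30,26) = 67108864·27405 = 1839118417920.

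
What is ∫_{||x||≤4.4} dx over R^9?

V_9(4.4) = π^(9/2) · (4.4)^9 / Γ(9/2 + 1) ≈ 2.03888e+06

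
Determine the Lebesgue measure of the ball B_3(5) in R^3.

The n-ball volume is π^(n/2)·r^n/Γ(n/2+1). With n=3, r=5: V = 500·π/3 ≈ 523.599.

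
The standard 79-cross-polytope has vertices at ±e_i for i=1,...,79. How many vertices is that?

An n-cross-polytope has 2n vertices; here n = 79, giving 158.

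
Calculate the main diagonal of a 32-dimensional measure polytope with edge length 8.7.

Diagonal = √32 · 8.7 ≈ 49.2146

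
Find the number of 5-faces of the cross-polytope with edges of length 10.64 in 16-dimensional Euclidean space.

f_5(16-orthoplex) = 2^6 · (16 choose 6) = 512512.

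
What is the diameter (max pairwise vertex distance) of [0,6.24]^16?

d = √(6.24² + 6.24² + ... + 6.24²) [16 terms] = √(16·6.24²) = 6.24√16 = 24.96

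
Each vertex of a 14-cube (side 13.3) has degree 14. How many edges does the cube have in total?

Each of the 2^14 = 16384 vertices has degree 14; total edges = 14·2^14/2 = 114688.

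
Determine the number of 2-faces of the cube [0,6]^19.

f_2(19-cube) = (19 choose 2) · 2^17 = 22413312.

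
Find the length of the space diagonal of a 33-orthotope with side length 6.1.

Diagonal = √33 · 6.1 ≈ 35.0418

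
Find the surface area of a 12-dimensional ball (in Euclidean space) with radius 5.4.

S = n·V_n(r)/r = 12·V_12(5.4)/5.4 (volume-to-surface relation), giving 1.82423e+09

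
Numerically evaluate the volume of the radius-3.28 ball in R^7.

The n-ball volume is π^(n/2)·r^n/Γ(n/2+1). With n=7, r=3.28: V ≈ 19297.3.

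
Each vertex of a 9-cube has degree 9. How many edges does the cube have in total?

The 9-cube has n·2^(n-1) = 9·2^8 = 9·256 = 2304 edges.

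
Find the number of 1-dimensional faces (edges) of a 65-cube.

Number of 1-faces = C(65,1)·2^(65-1) = 65·18446744073709551616 = 1199038364791120855040.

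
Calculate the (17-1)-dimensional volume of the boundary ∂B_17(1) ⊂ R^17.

|∂B_17(1)| = 512·π^8/2027025 ≈ 2.39668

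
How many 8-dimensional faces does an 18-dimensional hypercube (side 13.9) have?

Choose 8 of 18 axes to span the face (C(18,8) = 43758 ways), then fix each of the remaining 10 coordinates at one of its two extreme values (2^10 = 1024 ways): 43758·1024 = 44808192.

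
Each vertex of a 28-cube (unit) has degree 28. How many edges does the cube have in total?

Each of the 2^28 = 268435456 vertices has degree 28; total edges = 28·2^28/2 = 3758096384.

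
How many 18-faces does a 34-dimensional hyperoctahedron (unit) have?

f_18(34-orthoplex) = 2^19 · (34 choose 19) = 973061499125760.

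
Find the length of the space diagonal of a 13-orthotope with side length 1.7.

d = √(1.7² + 1.7² + ... + 1.7²) [13 terms] = √(13·1.7²) = 1.7√13 ≈ 6.12944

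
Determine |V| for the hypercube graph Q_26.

An n-cube has 2^n vertices; for n = 26 that is 2^26 = 67108864.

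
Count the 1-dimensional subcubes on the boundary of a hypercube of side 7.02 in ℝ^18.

Number of 1-faces = C(18,1) · 2^(18-1) = 18 · 131072 = 2359296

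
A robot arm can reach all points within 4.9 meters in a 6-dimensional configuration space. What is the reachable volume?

Volume = π^{6/2}·(4.9)^6/Γ(4) ≈ 71527.8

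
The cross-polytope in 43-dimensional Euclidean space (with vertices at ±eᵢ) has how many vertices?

Number of vertices = 2n = 86.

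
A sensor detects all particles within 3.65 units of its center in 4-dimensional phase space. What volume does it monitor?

V_4(3.65) = π^(4/2) · (3.65)^4 / Γ(4/2 + 1) ≈ 875.873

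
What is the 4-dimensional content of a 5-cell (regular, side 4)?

V = (4^4 / 4!) · √((4+1) / 2^4) ≈ 5.96285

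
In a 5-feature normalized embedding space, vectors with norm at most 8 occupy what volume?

The n-ball volume is π^(n/2)·r^n/Γ(n/2+1). With n=5, r=8: V = 262144·π^2/15 ≈ 172484.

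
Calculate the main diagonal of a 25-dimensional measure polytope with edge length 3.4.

Diagonal = √25 · 3.4 = 17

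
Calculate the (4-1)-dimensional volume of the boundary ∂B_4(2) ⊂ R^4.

S_4(2) = 2·π^(4/2)·(2)^3 / Γ(4/2) = 16·π^2 ≈ 157.914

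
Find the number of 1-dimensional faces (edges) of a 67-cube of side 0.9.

The 67-cube has n·2^(n-1) = 67·2^66 = 67·73786976294838206464 = 4943727411754159833088 edges.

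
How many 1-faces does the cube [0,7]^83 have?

Number of 1-faces = C(83,1)·2^(83-1) = 83·4835703278458516698824704 = 401363372112056886002450432.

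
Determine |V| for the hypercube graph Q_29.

The 29-cube has 2^29 = 536870912 vertices.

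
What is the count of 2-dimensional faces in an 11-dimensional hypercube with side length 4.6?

f_2(11-cube) = (11 choose 2) · 2^9 = 28160.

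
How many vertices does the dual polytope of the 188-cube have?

The vertices are ±e_1, ..., ±e_188, so there are 2·188 = 376.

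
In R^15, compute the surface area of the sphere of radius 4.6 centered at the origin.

The surface area of an n-ball is 2π^(n/2) r^(n-1) / Γ(n/2). For n=15, r=4.6: 1.08675e+10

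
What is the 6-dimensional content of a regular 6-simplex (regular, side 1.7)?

V_6 = √(7) · 1.7^6 / (6! · 2^(6/2)) ≈ 0.0110872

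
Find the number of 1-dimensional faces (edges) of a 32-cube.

Number of 1-faces = C(32,1)·2^(32-1) = 32·2147483648 = 68719476736.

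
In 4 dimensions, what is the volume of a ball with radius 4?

V = 128·π^2 ≈ 1263.31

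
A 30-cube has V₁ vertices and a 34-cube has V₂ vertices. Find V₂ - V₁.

V₁ = 2^30 = 1073741824. V₂ = 2^34 = 17179869184. V₂ - V₁ = 16106127360.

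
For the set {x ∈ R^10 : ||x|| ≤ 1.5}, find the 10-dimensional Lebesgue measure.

V_10(1.5) = π^(10/2) · (1.5)^10 / Γ(10/2 + 1) = 19683·π^5/40960 ≈ 147.055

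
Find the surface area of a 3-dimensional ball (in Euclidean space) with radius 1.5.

The surface area of an n-ball is 2π^(n/2) r^(n-1) / Γ(n/2). For n=3, r=1.5: 4πr² = 4π·(1.5)² ≈ 28.2743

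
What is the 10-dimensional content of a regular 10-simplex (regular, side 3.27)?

For a regular n-simplex with edge a, V = (a^n / n!)·√((n+1)/2^n). With a=3.27, n=10: V ≈ 0.00399265.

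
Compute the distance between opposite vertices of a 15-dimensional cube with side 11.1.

Diagonal = √15 · 11.1 ≈ 42.9901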